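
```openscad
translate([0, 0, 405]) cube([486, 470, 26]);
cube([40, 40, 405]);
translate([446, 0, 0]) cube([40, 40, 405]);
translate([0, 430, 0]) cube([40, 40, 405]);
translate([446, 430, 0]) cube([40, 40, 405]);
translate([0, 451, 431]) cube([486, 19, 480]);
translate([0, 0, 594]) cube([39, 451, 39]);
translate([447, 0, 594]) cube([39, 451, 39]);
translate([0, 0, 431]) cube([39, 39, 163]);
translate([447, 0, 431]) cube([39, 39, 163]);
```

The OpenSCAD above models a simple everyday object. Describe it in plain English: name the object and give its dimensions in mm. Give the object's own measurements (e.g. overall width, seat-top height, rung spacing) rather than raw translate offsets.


A chair. The seat is a 486×470×26 mm slab with its top at z = 431 mm, on four 40×40 mm corner legs (flush with the seat edges, standing on z = 0). A flat backrest 19 mm thick, 480 mm tall, spans the full seat width and rises from the seat top along its +y edge, rear face flush with the rear of the seat. Two armrests of 39×39 mm section run along each side from the seat's front edge to the front of the backrest, top faces 202 mm above the seat top and outer faces flush with the seat's x-edges; a 39×39 mm post under the front of each armrest stands on the seat at the front corner.


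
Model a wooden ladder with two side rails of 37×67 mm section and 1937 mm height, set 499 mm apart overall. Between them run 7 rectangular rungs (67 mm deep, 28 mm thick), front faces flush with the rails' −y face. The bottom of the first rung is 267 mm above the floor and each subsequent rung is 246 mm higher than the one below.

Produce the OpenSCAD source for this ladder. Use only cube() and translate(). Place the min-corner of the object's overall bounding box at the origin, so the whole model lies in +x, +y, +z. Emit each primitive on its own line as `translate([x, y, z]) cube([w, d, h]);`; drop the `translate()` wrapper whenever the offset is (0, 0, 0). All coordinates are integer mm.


cube([37, 67, 1937]);
translate([462, 0, 0]) cube([37, 67, 1937]);
translate([37, 0, 267]) cube([425, 67, 28]);
translate([37, 0, 513]) cube([425, 67, 28]);
translate([37, 0, 759]) cube([425, 67, 28]);
translate([37, 0, 1005]) cube([425, 67, 28]);
translate([37, 0, 1251]) cube([425, 67, 28]);
translate([37, 0, 1497]) cube([425, 67, 28]);
translate([37, 0, 1743]) cube([425, 67, 28]);


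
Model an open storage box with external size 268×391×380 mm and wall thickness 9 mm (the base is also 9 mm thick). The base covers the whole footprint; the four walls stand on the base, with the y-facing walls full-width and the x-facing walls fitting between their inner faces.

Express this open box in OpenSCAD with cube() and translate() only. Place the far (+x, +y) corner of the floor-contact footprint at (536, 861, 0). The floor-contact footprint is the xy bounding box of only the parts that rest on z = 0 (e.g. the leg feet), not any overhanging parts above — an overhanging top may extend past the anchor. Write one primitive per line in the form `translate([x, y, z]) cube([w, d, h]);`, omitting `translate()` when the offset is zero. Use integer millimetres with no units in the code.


translate([268, 470, 0]) cube([268, 391, 9]);
translate([268, 470, 9]) cube([268, 9, 371]);
translate([268, 852, 9]) cube([268, 9, 371]);
translate([268, 479, 9]) cube([9, 373, 371]);
translate([527, 479, 9]) cube([9, 373, 371]);


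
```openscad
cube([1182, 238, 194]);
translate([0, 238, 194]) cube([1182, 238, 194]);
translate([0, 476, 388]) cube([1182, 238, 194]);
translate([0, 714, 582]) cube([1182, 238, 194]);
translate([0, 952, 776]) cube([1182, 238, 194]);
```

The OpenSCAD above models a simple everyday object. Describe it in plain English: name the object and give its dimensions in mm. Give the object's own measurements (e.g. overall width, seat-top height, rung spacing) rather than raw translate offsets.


A straight staircase of 5 solid steps. Each step is 1182 mm wide (x), 238 mm deep (y, the going) and 194 mm tall (the rise). The first step rests on the floor; each subsequent step sits one going further in +y and one rise higher in +z, directly behind and above the previous step with no overlap.


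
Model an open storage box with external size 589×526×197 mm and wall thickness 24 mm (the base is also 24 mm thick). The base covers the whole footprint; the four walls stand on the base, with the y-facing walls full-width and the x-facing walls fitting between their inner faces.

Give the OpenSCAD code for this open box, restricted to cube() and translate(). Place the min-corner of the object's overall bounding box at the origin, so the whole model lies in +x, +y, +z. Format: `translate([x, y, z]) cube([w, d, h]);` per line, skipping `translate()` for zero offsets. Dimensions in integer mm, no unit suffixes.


cube([589, 526, 24]);
translate([0, 0, 24]) cube([589, 24, 173]);
translate([0, 502, 24]) cube([589, 24, 173]);
translate([0, 24, 24]) cube([24, 478, 173]);
translate([565, 24, 24]) cube([24, 478, 173]);


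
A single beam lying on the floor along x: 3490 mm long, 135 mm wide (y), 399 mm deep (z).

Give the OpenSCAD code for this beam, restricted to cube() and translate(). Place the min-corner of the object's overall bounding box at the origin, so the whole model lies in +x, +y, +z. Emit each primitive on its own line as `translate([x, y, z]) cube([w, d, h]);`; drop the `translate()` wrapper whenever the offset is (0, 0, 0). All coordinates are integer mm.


cube([3490, 135, 399]);


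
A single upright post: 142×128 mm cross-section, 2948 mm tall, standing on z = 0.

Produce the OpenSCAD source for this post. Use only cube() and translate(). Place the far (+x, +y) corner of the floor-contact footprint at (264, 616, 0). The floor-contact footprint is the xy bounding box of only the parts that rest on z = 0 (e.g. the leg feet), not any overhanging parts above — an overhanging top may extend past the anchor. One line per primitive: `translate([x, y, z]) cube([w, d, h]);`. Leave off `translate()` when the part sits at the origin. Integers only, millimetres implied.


translate([122, 488, 0]) cube([142, 128, 2948]);


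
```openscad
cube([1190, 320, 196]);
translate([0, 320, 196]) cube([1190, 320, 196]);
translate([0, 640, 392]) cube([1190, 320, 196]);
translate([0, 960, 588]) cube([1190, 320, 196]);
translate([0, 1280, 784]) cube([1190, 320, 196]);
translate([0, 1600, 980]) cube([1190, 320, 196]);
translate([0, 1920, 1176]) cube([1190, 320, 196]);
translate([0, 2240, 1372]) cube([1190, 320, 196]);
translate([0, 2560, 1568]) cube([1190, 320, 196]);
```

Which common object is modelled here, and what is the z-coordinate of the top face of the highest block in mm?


A staircase. The total rise is 1764 mm.

9 identical blocks, each offset up and back from the previous — a staircase. Each step is 196 mm tall and there are 9 of them, so the total rise is 9 × 196 = 1764 mm.


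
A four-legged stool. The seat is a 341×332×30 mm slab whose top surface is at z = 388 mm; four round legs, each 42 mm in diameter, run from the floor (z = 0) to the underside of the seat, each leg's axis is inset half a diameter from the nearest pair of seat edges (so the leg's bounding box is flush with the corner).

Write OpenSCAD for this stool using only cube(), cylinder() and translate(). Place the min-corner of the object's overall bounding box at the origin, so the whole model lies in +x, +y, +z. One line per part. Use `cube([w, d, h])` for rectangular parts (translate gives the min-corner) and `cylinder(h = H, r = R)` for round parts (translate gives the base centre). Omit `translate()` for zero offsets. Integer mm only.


// leg_h = 388 - 30 = 358
translate([0, 0, 358]) cube([341, 332, 30]);
translate([21, 21, 0]) cylinder(h = 358, r = 21);
translate([320, 21, 0]) cylinder(h = 358, r = 21);
translate([21, 311, 0]) cylinder(h = 358, r = 21);
translate([320, 311, 0]) cylinder(h = 358, r = 21);


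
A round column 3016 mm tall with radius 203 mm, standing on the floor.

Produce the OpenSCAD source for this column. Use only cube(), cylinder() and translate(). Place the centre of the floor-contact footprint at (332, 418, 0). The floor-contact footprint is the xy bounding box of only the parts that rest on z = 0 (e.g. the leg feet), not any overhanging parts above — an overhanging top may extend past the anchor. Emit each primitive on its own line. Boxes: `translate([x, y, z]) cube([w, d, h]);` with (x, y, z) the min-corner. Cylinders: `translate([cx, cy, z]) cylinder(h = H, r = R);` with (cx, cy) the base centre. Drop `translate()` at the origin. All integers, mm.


translate([332, 418, 0]) cylinder(h = 3016, r = 203);


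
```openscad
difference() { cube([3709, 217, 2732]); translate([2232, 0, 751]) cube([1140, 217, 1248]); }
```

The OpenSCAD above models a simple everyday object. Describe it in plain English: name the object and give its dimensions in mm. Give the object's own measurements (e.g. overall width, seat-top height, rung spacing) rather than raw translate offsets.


A wall 3709 mm long (x), 217 mm thick (y), 2732 mm tall, with a rectangular window opening cut through it. The opening is 1140 mm wide and 1248 mm tall; its sill is at z = 751 mm and its near (−x) edge is 2232 mm from the wall's −x end. The opening passes through the full wall thickness.


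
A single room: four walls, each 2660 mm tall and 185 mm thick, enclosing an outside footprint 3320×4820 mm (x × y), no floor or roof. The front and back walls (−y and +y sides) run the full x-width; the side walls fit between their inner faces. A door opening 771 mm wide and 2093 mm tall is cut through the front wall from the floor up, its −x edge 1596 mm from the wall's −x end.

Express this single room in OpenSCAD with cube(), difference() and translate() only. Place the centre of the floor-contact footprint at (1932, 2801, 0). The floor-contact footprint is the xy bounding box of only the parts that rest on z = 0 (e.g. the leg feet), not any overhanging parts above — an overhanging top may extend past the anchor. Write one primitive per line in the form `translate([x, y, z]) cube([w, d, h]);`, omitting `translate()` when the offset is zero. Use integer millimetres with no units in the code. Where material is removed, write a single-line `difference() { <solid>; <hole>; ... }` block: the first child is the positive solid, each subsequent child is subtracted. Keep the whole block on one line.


difference() { translate([272, 391, 0]) cube([3320, 185, 2660]); translate([1868, 391, 0]) cube([771, 185, 2093]); }
translate([272, 5026, 0]) cube([3320, 185, 2660]);
translate([272, 576, 0]) cube([185, 4450, 2660]);
translate([3407, 576, 0]) cube([185, 4450, 2660]);


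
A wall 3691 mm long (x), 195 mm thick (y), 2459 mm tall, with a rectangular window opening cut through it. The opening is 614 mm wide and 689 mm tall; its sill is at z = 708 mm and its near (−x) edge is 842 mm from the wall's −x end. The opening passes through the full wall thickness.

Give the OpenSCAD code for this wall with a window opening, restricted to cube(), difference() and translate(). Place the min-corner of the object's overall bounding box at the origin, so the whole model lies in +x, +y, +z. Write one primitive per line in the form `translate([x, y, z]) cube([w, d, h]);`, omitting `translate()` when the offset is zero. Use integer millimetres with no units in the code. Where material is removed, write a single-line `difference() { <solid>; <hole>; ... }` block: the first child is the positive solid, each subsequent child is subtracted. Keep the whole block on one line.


difference() { cube([3691, 195, 2459]); translate([842, 0, 708]) cube([614, 195, 689]); }


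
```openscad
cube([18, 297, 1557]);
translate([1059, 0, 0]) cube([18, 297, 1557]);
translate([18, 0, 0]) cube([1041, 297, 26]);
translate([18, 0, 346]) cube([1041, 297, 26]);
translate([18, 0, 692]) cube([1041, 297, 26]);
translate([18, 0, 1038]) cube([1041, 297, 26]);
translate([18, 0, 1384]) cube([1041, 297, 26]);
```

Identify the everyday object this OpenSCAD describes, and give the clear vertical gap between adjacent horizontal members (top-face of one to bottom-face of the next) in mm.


A bookshelf. The clear shelf gap is 320 mm.

Two tall side panels with 5 horizontal boards between them — a bookshelf. The first two shelf undersides are at z = 0 and z = 346; with shelf thickness 26, the clear gap is 346 − 0 − 26 = 320 mm.


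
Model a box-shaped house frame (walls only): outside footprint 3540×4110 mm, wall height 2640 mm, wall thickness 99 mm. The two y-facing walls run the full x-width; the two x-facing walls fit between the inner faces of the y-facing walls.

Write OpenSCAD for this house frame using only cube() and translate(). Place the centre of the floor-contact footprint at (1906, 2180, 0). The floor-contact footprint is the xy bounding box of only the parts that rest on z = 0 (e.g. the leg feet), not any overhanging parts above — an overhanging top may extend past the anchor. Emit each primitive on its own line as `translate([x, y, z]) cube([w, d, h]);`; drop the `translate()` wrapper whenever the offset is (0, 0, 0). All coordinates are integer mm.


translate([136, 125, 0]) cube([3540, 99, 2640]);
translate([136, 4136, 0]) cube([3540, 99, 2640]);
translate([136, 224, 0]) cube([99, 3912, 2640]);
translate([3577, 224, 0]) cube([99, 3912, 2640]);


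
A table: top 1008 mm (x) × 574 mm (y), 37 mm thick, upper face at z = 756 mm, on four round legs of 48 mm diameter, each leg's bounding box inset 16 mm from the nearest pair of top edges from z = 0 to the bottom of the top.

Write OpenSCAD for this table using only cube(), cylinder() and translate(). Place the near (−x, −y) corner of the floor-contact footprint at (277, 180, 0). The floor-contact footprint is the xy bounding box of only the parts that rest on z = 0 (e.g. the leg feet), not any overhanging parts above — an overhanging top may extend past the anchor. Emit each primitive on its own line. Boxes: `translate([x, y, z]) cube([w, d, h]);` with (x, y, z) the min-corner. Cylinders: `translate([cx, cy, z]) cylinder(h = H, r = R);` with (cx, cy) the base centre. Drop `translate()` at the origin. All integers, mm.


translate([261, 164, 719]) cube([1008, 574, 37]);
translate([301, 204, 0]) cylinder(h = 719, r = 24);
translate([1229, 204, 0]) cylinder(h = 719, r = 24);
translate([301, 698, 0]) cylinder(h = 719, r = 24);
translate([1229, 698, 0]) cylinder(h = 719, r = 24);


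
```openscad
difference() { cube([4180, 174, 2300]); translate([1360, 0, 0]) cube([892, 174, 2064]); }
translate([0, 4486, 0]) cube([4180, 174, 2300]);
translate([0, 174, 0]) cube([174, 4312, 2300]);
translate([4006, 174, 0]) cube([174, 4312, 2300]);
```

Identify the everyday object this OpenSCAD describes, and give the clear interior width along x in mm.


A single room. The interior width is 3832 mm.

Four walls enclosing a rectangle with a door in the front wall — a room. Outside width 4180 minus two 174 mm walls gives 3832 mm.


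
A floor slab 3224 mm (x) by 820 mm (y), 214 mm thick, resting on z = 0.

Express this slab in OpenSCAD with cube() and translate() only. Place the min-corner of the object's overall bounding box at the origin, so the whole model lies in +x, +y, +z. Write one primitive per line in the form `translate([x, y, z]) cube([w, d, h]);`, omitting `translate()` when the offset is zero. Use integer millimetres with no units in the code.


cube([3224, 820, 214]);


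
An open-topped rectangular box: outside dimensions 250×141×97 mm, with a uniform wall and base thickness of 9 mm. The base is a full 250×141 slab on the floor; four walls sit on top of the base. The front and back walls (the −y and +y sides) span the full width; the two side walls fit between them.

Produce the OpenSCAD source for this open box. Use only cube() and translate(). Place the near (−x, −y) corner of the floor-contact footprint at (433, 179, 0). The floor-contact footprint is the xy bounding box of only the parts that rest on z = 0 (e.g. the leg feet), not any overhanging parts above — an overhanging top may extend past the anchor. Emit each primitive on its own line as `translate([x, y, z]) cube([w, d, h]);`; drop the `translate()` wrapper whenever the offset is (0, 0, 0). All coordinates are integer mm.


translate([433, 179, 0]) cube([250, 141, 9]);
translate([433, 179, 9]) cube([250, 9, 88]);
translate([433, 311, 9]) cube([250, 9, 88]);
translate([433, 188, 9]) cube([9, 123, 88]);
translate([674, 188, 9]) cube([9, 123, 88]);


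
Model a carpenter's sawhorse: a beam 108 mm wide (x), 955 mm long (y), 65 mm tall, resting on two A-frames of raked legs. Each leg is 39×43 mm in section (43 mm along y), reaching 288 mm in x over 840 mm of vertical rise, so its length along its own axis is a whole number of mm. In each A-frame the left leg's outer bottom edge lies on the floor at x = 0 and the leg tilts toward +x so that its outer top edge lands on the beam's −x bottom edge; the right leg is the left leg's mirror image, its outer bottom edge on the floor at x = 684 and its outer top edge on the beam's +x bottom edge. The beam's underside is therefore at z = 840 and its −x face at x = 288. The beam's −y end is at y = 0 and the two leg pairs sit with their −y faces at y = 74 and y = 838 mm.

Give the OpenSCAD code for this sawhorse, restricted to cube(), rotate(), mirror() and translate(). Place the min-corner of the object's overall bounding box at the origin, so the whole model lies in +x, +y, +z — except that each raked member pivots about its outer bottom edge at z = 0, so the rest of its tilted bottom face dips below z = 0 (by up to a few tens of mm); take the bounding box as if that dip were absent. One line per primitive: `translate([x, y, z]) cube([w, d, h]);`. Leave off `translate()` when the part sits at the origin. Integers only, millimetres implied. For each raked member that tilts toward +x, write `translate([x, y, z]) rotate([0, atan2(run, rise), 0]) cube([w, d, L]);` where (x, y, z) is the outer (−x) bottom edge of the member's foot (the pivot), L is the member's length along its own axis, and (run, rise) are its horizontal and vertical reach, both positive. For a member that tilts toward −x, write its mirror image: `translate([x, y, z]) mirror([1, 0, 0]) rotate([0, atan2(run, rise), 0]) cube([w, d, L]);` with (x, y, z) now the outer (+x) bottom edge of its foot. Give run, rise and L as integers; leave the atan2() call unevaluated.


// leg length = √(288² + 840²) = 888
// right-leg outer foot x = 2·288 + 108 = 684
// beam min-corner = (288, 0, 840)
translate([288, 0, 840]) cube([108, 955, 65]);
translate([0, 74, 0]) rotate([0, atan2(288, 840), 0]) cube([39, 43, 888]);
translate([684, 74, 0]) mirror([1, 0, 0]) rotate([0, atan2(288, 840), 0]) cube([39, 43, 888]);
translate([0, 838, 0]) rotate([0, atan2(288, 840), 0]) cube([39, 43, 888]);
translate([684, 838, 0]) mirror([1, 0, 0]) rotate([0, atan2(288, 840), 0]) cube([39, 43, 888]);


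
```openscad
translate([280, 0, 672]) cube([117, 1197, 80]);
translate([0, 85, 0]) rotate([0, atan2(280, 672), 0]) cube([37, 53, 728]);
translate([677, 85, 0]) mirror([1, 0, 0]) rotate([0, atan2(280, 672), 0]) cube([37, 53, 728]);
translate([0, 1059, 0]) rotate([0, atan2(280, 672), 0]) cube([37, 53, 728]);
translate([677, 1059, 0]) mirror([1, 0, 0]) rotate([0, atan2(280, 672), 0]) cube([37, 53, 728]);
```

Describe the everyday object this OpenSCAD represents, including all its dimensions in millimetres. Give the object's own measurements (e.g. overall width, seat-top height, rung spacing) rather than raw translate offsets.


A sawhorse. A 117×1197×80 mm beam (x, y, z) sits on two A-frame leg pairs. Each pair is two raked legs of 37×53 mm section (53 mm along y) splaying symmetrically in x. Each leg rises 672 mm vertically over 280 mm of horizontal reach and is 728 mm long along its own axis. Every leg's outer bottom edge rests on the floor and its outer top edge meets a bottom edge of the beam — the left legs (tilting toward +x) meet the beam's −x bottom edge, the right legs (their mirror images, tilting toward −x) meet its +x bottom edge — so the leg tops tuck under the beam, the beam's underside is 672 mm above the floor, and the feet are 677 mm apart outside-to-outside with the beam centred between them. The two leg pairs are set in 85 mm from either end of the beam.


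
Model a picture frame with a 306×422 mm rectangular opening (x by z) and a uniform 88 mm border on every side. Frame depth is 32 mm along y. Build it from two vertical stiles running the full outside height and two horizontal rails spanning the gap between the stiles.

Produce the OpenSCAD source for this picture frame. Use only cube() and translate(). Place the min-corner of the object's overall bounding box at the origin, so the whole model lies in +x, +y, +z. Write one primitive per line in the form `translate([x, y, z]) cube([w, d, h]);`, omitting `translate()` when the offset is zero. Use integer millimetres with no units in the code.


cube([88, 32, 598]);
translate([394, 0, 0]) cube([88, 32, 598]);
translate([88, 0, 0]) cube([306, 32, 88]);
translate([88, 0, 510]) cube([306, 32, 88]);


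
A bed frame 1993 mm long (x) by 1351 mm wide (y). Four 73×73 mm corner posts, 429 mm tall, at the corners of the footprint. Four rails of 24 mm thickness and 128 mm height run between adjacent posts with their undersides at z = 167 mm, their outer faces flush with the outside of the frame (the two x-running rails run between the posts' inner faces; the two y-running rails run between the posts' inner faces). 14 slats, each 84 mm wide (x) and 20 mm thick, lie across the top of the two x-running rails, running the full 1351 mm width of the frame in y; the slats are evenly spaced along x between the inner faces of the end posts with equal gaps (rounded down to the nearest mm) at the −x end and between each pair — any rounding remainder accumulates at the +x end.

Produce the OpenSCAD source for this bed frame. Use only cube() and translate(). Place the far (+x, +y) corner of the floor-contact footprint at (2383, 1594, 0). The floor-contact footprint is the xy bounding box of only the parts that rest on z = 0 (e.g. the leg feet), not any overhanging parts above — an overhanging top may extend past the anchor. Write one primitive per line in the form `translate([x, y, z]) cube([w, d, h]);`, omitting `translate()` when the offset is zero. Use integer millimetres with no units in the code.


translate([390, 243, 0]) cube([73, 73, 429]);
translate([390, 1521, 0]) cube([73, 73, 429]);
translate([2310, 243, 0]) cube([73, 73, 429]);
translate([2310, 1521, 0]) cube([73, 73, 429]);
translate([463, 243, 167]) cube([1847, 24, 128]);
translate([463, 1570, 167]) cube([1847, 24, 128]);
translate([390, 316, 167]) cube([24, 1205, 128]);
translate([2359, 316, 167]) cube([24, 1205, 128]);
translate([507, 243, 295]) cube([84, 1351, 20]);
translate([635, 243, 295]) cube([84, 1351, 20]);
translate([763, 243, 295]) cube([84, 1351, 20]);
translate([891, 243, 295]) cube([84, 1351, 20]);
translate([1019, 243, 295]) cube([84, 1351, 20]);
translate([1147, 243, 295]) cube([84, 1351, 20]);
translate([1275, 243, 295]) cube([84, 1351, 20]);
translate([1403, 243, 295]) cube([84, 1351, 20]);
translate([1531, 243, 295]) cube([84, 1351, 20]);
translate([1659, 243, 295]) cube([84, 1351, 20]);
translate([1787, 243, 295]) cube([84, 1351, 20]);
translate([1915, 243, 295]) cube([84, 1351, 20]);
translate([2043, 243, 295]) cube([84, 1351, 20]);
translate([2171, 243, 295]) cube([84, 1351, 20]);


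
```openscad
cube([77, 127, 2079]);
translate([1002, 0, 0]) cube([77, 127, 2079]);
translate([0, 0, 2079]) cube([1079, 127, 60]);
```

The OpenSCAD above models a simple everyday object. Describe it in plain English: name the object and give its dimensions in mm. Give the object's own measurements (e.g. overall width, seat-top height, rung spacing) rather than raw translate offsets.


A door frame. The clear opening is 925 mm wide and 2079 mm high. Two 77 mm wide jambs, 127 mm deep, stand either side of the opening from the floor to the top of the opening. A 60 mm thick head sits across the top of both jambs, spanning the full outside width of the frame.


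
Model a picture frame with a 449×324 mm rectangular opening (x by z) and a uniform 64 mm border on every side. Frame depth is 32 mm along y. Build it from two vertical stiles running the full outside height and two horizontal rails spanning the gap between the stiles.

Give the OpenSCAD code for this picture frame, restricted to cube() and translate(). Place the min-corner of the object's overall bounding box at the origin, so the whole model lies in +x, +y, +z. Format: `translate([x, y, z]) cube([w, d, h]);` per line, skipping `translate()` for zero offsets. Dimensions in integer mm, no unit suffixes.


cube([64, 32, 452]);
translate([513, 0, 0]) cube([64, 32, 452]);
translate([64, 0, 0]) cube([449, 32, 64]);
translate([64, 0, 388]) cube([449, 32, 64]);


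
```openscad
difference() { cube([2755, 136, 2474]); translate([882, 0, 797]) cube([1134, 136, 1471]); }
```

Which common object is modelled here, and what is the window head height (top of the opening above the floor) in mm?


A wall with a window opening. The window head height is 2268 mm.

A wall with a rectangular opening subtracted — a window. Sill at z = 797, opening 1471 mm tall, so the head is at 797 + 1471 = 2268 mm.


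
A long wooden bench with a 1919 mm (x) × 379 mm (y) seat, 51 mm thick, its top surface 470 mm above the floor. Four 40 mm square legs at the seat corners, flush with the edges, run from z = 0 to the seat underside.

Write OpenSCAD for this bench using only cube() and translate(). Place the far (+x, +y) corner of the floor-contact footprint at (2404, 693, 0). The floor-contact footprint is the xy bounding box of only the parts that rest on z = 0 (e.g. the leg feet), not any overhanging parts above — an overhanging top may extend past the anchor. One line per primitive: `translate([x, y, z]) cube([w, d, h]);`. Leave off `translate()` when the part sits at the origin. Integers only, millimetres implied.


translate([485, 314, 419]) cube([1919, 379, 51]);
translate([485, 314, 0]) cube([40, 40, 419]);
translate([485, 653, 0]) cube([40, 40, 419]);
translate([2364, 314, 0]) cube([40, 40, 419]);
translate([2364, 653, 0]) cube([40, 40, 419]);


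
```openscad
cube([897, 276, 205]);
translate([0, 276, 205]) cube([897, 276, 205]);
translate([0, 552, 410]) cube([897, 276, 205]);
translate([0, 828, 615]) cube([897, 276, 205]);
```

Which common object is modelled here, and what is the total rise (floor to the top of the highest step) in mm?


A staircase. The total rise is 820 mm.

4 identical blocks, each offset up and back from the previous — a staircase. Each step is 205 mm tall and there are 4 of them, so the total rise is 4 × 205 = 820 mm.


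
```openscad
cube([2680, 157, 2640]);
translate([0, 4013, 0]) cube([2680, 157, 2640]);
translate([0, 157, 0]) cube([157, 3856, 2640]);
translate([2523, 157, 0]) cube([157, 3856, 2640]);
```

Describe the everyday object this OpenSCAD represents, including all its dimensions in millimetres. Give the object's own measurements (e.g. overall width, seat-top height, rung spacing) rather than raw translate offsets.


The wall frame of a small rectangular building: four walls, each 2640 mm tall and 157 mm thick, enclosing a footprint 2680 mm (x) by 4170 mm (y) outside-to-outside, with no floor or roof. The front and back walls (the −y and +y sides) span the full width; the two side walls fit between them.


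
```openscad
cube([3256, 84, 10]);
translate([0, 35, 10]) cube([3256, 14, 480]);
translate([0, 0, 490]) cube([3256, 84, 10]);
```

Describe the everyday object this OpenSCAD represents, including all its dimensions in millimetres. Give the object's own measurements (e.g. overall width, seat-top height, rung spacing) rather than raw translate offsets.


An I-beam lying along x, 3256 mm long. Overall section height 500 mm. Two flanges 84 mm wide (y) and 10 mm thick, one on the floor and one at the top; a web 14 mm thick runs between them, centred on the flange width.


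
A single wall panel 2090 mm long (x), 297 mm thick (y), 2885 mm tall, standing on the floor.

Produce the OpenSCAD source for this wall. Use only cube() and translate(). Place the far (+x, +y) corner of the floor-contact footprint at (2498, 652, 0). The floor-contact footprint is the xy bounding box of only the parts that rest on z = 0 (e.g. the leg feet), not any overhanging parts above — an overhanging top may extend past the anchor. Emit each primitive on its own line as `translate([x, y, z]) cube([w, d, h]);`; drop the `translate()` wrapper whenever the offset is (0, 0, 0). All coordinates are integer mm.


translate([408, 355, 0]) cube([2090, 297, 2885]);


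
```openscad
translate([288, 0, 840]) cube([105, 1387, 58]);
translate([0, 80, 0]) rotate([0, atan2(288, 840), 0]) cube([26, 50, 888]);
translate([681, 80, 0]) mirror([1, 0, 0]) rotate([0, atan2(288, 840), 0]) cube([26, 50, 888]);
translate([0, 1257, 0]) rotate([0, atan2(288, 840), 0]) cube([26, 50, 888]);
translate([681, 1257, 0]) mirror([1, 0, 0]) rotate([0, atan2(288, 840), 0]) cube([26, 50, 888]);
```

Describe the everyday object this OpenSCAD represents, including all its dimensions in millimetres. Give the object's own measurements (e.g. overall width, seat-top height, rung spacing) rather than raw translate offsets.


A sawhorse. A 105×1387×58 mm beam (x, y, z) sits on two A-frame leg pairs. Each pair is two raked legs of 26×50 mm section (50 mm along y) splaying symmetrically in x. Each leg rises 840 mm vertically over 288 mm of horizontal reach and is 888 mm long along its own axis. Every leg's outer bottom edge rests on the floor and its outer top edge meets a bottom edge of the beam — the left legs (tilting toward +x) meet the beam's −x bottom edge, the right legs (their mirror images, tilting toward −x) meet its +x bottom edge — so the leg tops tuck under the beam, the beam's underside is 840 mm above the floor, and the feet are 681 mm apart outside-to-outside with the beam centred between them. The two leg pairs are set in 80 mm from either end of the beam.


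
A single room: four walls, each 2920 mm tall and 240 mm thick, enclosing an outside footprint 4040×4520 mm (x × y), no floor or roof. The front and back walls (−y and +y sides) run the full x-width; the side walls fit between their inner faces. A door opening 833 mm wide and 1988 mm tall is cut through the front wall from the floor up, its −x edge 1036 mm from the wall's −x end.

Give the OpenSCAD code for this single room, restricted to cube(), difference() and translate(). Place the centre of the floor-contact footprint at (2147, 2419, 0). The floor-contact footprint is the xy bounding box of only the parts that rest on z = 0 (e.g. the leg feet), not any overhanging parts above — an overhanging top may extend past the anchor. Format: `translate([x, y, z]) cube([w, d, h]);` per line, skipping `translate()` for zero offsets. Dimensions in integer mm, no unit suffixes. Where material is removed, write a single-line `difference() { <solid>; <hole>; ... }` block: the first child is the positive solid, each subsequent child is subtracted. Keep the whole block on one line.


difference() { translate([127, 159, 0]) cube([4040, 240, 2920]); translate([1163, 159, 0]) cube([833, 240, 1988]); }
translate([127, 4439, 0]) cube([4040, 240, 2920]);
translate([127, 399, 0]) cube([240, 4040, 2920]);
translate([3927, 399, 0]) cube([240, 4040, 2920]);


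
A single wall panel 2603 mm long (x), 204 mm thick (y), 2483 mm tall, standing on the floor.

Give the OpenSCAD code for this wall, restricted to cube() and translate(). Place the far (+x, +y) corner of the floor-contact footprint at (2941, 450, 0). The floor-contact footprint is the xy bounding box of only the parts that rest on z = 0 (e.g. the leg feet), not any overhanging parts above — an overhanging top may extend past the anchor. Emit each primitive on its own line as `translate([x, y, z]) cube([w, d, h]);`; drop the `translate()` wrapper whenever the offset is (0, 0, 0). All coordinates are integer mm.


translate([338, 246, 0]) cube([2603, 204, 2483]);


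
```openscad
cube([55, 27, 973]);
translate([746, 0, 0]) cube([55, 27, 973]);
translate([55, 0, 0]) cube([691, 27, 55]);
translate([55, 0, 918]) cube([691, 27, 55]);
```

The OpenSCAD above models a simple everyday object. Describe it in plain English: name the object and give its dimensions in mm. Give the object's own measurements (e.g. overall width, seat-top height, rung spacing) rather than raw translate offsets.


A rectangular picture frame lying in the x–z plane (depth along y). The opening is 691 mm wide (x) by 863 mm tall (z), surrounded by a border 55 mm wide on all four sides. The frame is 27 mm deep and is made of two full-height vertical stiles with two horizontal rails fitted between them.


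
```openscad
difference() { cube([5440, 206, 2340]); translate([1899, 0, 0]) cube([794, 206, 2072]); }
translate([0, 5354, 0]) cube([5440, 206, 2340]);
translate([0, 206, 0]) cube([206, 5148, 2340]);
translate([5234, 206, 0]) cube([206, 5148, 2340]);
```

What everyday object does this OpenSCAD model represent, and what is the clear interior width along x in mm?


A single room. The interior width is 5028 mm.

Four walls enclosing a rectangle with a door in the front wall — a room. Outside width 5440 minus two 206 mm walls gives 5028 mm.


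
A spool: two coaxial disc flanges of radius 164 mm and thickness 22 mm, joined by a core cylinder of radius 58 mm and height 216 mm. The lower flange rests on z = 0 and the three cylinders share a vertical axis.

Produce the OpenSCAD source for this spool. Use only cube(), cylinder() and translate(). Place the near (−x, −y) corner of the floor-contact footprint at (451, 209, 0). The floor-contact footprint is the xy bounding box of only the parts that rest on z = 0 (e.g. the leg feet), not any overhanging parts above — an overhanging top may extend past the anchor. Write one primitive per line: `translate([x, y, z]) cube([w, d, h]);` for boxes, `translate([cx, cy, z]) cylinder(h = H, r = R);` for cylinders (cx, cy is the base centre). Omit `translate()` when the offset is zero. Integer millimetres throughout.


translate([615, 373, 0]) cylinder(h = 22, r = 164);
translate([615, 373, 22]) cylinder(h = 216, r = 58);
translate([615, 373, 238]) cylinder(h = 22, r = 164);


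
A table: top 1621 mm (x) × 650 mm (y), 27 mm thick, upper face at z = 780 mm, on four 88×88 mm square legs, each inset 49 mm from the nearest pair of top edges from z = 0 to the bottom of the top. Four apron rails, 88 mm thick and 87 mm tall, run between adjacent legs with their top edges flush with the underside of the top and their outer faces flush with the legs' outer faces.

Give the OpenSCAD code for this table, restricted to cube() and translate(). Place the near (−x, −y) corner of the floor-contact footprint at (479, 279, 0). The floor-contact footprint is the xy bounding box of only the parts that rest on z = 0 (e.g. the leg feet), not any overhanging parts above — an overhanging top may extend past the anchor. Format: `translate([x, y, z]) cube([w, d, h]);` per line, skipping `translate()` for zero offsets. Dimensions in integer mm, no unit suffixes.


// leg_h = 780 - 27 = 753
// apron z = 753 - 87 = 666
translate([430, 230, 753]) cube([1621, 650, 27]);
translate([479, 279, 0]) cube([88, 88, 753]);
translate([1914, 279, 0]) cube([88, 88, 753]);
translate([479, 743, 0]) cube([88, 88, 753]);
translate([1914, 743, 0]) cube([88, 88, 753]);
translate([567, 279, 666]) cube([1347, 88, 87]);
translate([567, 743, 666]) cube([1347, 88, 87]);
translate([479, 367, 666]) cube([88, 376, 87]);
translate([1914, 367, 666]) cube([88, 376, 87]);


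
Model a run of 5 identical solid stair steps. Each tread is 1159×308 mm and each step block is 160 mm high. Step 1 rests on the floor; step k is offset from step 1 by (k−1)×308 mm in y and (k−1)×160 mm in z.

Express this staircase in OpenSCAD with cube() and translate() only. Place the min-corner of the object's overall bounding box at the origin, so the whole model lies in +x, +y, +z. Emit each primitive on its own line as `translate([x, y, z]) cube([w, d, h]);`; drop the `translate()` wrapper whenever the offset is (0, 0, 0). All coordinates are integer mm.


cube([1159, 308, 160]);
translate([0, 308, 160]) cube([1159, 308, 160]);
translate([0, 616, 320]) cube([1159, 308, 160]);
translate([0, 924, 480]) cube([1159, 308, 160]);
translate([0, 1232, 640]) cube([1159, 308, 160]);


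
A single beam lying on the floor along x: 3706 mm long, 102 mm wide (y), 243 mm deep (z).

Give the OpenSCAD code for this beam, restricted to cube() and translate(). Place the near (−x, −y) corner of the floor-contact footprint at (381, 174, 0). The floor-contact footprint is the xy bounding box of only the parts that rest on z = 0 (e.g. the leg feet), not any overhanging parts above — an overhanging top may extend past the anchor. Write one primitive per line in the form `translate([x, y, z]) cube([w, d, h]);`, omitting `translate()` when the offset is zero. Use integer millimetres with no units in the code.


translate([381, 174, 0]) cube([3706, 102, 243]);


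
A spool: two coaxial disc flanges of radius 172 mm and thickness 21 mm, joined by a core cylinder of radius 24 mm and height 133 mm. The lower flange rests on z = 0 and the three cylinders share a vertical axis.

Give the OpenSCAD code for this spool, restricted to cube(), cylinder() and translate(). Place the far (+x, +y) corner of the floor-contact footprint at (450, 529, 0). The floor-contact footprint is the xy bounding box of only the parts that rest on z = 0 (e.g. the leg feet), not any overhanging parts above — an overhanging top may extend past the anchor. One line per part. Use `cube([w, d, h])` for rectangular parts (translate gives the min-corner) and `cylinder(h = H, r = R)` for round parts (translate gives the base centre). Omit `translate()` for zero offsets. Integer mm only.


translate([278, 357, 0]) cylinder(h = 21, r = 172);
translate([278, 357, 21]) cylinder(h = 133, r = 24);
translate([278, 357, 154]) cylinder(h = 21, r = 172);


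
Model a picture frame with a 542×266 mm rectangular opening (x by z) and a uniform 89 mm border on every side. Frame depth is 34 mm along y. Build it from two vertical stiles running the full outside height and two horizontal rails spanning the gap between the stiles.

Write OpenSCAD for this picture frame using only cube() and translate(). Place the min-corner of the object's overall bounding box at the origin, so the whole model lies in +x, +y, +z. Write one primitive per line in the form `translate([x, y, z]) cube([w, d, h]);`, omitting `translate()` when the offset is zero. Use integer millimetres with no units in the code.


cube([89, 34, 444]);
translate([631, 0, 0]) cube([89, 34, 444]);
translate([89, 0, 0]) cube([542, 34, 89]);
translate([89, 0, 355]) cube([542, 34, 89]);


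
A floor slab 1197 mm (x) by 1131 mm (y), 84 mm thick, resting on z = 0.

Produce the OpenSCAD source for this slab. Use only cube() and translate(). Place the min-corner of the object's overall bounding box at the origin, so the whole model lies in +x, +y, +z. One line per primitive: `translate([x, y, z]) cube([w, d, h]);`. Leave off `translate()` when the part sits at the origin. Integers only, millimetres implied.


cube([1197, 1131, 84]);


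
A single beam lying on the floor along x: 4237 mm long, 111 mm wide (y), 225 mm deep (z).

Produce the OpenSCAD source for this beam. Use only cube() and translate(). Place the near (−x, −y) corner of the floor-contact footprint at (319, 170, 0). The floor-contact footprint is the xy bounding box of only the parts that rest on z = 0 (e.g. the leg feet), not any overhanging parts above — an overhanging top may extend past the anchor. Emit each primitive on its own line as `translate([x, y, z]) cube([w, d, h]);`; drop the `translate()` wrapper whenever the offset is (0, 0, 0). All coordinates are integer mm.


translate([319, 170, 0]) cube([4237, 111, 225]);
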